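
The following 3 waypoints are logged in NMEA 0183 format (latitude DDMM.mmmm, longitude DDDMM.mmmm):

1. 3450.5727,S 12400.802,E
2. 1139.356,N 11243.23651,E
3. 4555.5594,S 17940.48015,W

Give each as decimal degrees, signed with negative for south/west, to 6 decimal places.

1. -34.842878, 124.013367
2. 11.655933, 112.720609
3. -45.925990, -179.674669

Point 1:
  Lat: split at 2 digits → 34° and 50.5727′; 34 + 50.5727/60 = 34.8428783
  hemisphere S, so the sign is −
  Lon: split at 3 digits → 124° and 0.802′; 124 + 0.802/60 = 124.0133667
  E → positive
Point 2:
  Lat: degrees = first 2 digits = 11, minutes = 39.356; 11 + 39.356/60 = 11.6559333
  N → positive
  Longitude: split at 3 digits → 112° and 43.23651′; 112 + 43.23651/60 = 112.7206085
  E ⇒ keep positive
Point 3:
  φ: split at 2 digits → 45° and 55.5594′; 45 + 55.5594/60 = 45.9259900
  S ⇒ negate
  Longitude: degrees = first 3 digits = 179, minutes = 40.48015; 179 + 40.48015/60 = 179.6746692
  hemisphere W, so the sign is −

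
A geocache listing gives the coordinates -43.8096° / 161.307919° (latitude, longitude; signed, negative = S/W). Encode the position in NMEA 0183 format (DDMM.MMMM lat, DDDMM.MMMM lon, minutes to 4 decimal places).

4348.5760,S / 16118.4751,E

Latitude is negative → S; |value| = 43.809600
φ: 43° + 0.809600 × 60 = 43° 48.576000′
λ: 161° + 0.307919 × 60 = 161° 18.475140′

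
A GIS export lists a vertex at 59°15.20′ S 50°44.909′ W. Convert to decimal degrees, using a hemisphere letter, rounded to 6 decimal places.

Lat: 59 + 15.2/60 = 59.2533333
Lon: 44.909′ = 0.748483°; total 50.7484833

59.253333° S, 50.748483° W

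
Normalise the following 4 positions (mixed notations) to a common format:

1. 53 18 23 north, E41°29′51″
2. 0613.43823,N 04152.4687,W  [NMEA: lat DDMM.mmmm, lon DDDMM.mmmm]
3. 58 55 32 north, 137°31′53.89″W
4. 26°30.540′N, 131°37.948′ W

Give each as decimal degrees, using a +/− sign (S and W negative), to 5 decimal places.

Point 1:
  φ: 53° + 18/60 + 23/3600 = 53 + 0.300000 + 0.006389 = 53.306389
  N ⇒ keep positive
  Longitude: 29′ + 51″ = 29.85000′; 41 + 29.85000/60 = 41.497500
  E → positive
Point 2:
  Lat: degrees = first 2 digits = 6, minutes = 13.43823; 6 + 13.43823/60 = 6.223971
  N ⇒ keep positive
  λ: degrees = first 3 digits = 41, minutes = 52.4687; 41 + 52.4687/60 = 41.874478
  W → negative
Point 3:
  Lat: 55′ + 32″ = 55.53333′; 58 + 55.53333/60 = 58.925556
  N → positive
  Lon: 31′ + 53.89″ = 31.89817′; 137 + 31.89817/60 = 137.531636
  W → negative
Point 4:
  Latitude: 30.54′ = 0.509000°; total 26.509000
  N ⇒ keep positive
  Longitude: 37.948′ = 0.632467°; total 131.632467
  hemisphere W, so the sign is −

1. 53.30639, 41.49750
2. 6.22397, -41.87448
3. 58.92556, -137.53164
4. 26.50900, -131.63247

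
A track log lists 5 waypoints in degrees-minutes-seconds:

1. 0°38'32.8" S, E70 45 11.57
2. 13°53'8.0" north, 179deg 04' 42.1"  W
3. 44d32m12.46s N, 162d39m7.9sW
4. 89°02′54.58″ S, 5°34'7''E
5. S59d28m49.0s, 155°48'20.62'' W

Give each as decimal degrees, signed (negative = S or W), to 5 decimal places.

1. -0.64244, 70.75321
2. 13.88556, -179.07836
3. 44.53679, -162.65219
4. -89.04849, 5.56861
5. -59.48028, -155.80573

Point 1:
  Latitude: 0° + 38/60 + 32.8/3600 = 0 + 0.633333 + 0.009111 = 0.642444
  S ⇒ negate
  λ: 45′ + 11.57″ = 45.19283′; 70 + 45.19283/60 = 70.753214
  E ⇒ keep positive
Point 2:
  φ: 13 + 53/60 + 8/3600 = 13.885556
  N ⇒ keep positive
  λ: 4′ + 42.1″ = 4.70167′; 179 + 4.70167/60 = 179.078361
  hemisphere W, so the sign is −
Point 3:
  Latitude: 44 + 32/60 + 12.46/3600 = 44.536794
  N ⇒ keep positive
  Lon: 162° + 39/60 + 7.9/3600 = 162 + 0.650000 + 0.002194 = 162.652194
  hemisphere W, so the sign is −
Point 4:
  Lat: 2′ + 54.58″ = 2.90967′; 89 + 2.90967/60 = 89.048494
  S → negative
  Longitude: 34′ + 7″ = 34.11667′; 5 + 34.11667/60 = 5.568611
  E ⇒ keep positive
Point 5:
  φ: 59° + 28/60 + 49/3600 = 59 + 0.466667 + 0.013611 = 59.480278
  S ⇒ negate
  λ: 155° + 48/60 + 20.62/3600 = 155 + 0.800000 + 0.005728 = 155.805728
  W ⇒ negate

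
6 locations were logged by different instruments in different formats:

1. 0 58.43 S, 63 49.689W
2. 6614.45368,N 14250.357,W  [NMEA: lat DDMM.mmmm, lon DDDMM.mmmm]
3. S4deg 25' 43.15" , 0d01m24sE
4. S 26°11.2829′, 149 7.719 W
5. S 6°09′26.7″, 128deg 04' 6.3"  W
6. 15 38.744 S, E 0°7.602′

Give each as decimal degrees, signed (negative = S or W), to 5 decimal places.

1. -0.97383, -63.82815
2. 66.24089, -142.83928
3. -4.42865, 0.02333
4. -26.18805, -149.12865
5. -6.15742, -128.06842
6. -15.64573, 0.12670

Point 1:
  Lat: 0 + 58.43/60 = 0.973833
  hemisphere S, so the sign is −
  Lon: 49.689′ = 0.828150°; total 63.828150
  W → negative
Point 2:
  φ: split at 2 digits → 66° and 14.45368′; 66 + 14.45368/60 = 66.240895
  N ⇒ keep positive
  Lon: split at 3 digits → 142° and 50.357′; 142 + 50.357/60 = 142.839283
  W → negative
Point 3:
  Lat: 4° + 25/60 + 43.15/3600 = 4 + 0.416667 + 0.011986 = 4.428653
  hemisphere S, so the sign is −
  λ: 0 + 1/60 + 24/3600 = 0.023333
  E → positive
Point 4:
  Lat: 26 + 11.2829/60 = 26.188048
  S ⇒ negate
  Longitude: 7.719′ = 0.128650°; total 149.128650
  hemisphere W, so the sign is −
Point 5:
  Lat: 9′ + 26.7″ = 9.44500′; 6 + 9.44500/60 = 6.157417
  S ⇒ negate
  Longitude: 4′ + 6.3″ = 4.10500′; 128 + 4.10500/60 = 128.068417
  W ⇒ negate
Point 6:
  Lat: 38.744′ = 0.645733°; total 15.645733
  S → negative
  λ: 7.602′ = 0.126700°; total 0.126700
  E ⇒ keep positive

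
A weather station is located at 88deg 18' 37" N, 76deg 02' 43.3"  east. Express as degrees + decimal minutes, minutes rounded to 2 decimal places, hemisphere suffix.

88° 18.62′ N, 76° 2.72′ E

Latitude: seconds/60 = 0.61667; minutes = 18 + 0.61667 = 18.6167
Lon: 2 + 43.3/60 = 2.7217′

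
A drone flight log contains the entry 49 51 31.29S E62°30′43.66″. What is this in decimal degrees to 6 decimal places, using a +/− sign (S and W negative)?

Lat: 49 + 51/60 + 31.29/3600 = 49.8586917
S → negative
Longitude: 62 + 30/60 + 43.66/3600 = 62.5121278
E ⇒ keep positive

-49.858692, 62.512128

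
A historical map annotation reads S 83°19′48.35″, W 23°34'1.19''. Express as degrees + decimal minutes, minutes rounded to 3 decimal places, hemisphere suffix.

φ: 19 + 48.35/60 = 19.80583′
Longitude: seconds/60 = 0.01983; minutes = 34 + 0.01983 = 34.01983

83° 19.806′ S, 23° 34.020′ W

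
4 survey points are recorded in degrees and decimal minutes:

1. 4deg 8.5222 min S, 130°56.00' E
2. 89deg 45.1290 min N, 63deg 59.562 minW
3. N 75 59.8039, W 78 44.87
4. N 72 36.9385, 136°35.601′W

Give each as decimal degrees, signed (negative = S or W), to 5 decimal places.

Point 1:
  Lat: 4 + 8.5222/60 = 4.142037
  S ⇒ negate
  Lon: 56′ = 0.933333°; total 130.933333
  E → positive
Point 2:
  Lat: 45.129′ = 0.752150°; total 89.752150
  N ⇒ keep positive
  Longitude: 63 + 59.562/60 = 63.992700
  W → negative
Point 3:
  Lat: 59.8039′ = 0.996732°; total 75.996732
  N ⇒ keep positive
  λ: 78 + 44.87/60 = 78.747833
  W ⇒ negate
Point 4:
  φ: 36.9385′ = 0.615642°; total 72.615642
  N ⇒ keep positive
  λ: 136 + 35.601/60 = 136.593350
  W → negative

1. -4.14204, 130.93333
2. 89.75215, -63.99270
3. 75.99673, -78.74783
4. 72.61564, -136.59335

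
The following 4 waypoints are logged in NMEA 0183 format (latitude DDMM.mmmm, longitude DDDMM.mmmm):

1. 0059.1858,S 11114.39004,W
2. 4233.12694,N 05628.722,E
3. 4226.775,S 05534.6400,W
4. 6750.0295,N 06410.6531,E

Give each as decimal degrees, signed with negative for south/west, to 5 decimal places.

Point 1:
  Lat: split at 2 digits → 00° and 59.1858′; 0 + 59.1858/60 = 0.986430
  S ⇒ negate
  Longitude: split at 3 digits → 111° and 14.39004′; 111 + 14.39004/60 = 111.239834
  hemisphere W, so the sign is −
Point 2:
  φ: split at 2 digits → 42° and 33.12694′; 42 + 33.12694/60 = 42.552116
  N ⇒ keep positive
  Lon: split at 3 digits → 056° and 28.722′; 56 + 28.722/60 = 56.478700
  E ⇒ keep positive
Point 3:
  φ: split at 2 digits → 42° and 26.775′; 42 + 26.775/60 = 42.446250
  hemisphere S, so the sign is −
  Lon: split at 3 digits → 055° and 34.64′; 55 + 34.64/60 = 55.577333
  W → negative
Point 4:
  Lat: split at 2 digits → 67° and 50.0295′; 67 + 50.0295/60 = 67.833825
  N ⇒ keep positive
  λ: split at 3 digits → 064° and 10.6531′; 64 + 10.6531/60 = 64.177552
  E → positive

1. -0.98643, -111.23983
2. 42.55212, 56.47870
3. -42.44625, -55.57733
4. 67.83383, 64.17755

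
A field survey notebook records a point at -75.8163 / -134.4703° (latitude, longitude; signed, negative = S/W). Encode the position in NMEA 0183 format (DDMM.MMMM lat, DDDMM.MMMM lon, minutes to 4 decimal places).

7548.9780,S / 13428.2180,W

Latitude is negative → S; |value| = 75.816300
φ: 75° + 0.816300 × 60 = 75° 48.978000′
Longitude is negative → W; |value| = 134.470300
λ: minutes = (134.470300 − 134) × 60 = 28.218000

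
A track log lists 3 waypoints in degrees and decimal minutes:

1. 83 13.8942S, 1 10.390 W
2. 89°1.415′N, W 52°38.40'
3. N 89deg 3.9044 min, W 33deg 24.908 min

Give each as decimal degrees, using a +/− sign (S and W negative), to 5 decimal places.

Point 1:
  Lat: 13.8942′ = 0.231570°; total 83.231570
  hemisphere S, so the sign is −
  Lon: 1 + 10.39/60 = 1.173167
  hemisphere W, so the sign is −
Point 2:
  φ: 1.415′ = 0.023583°; total 89.023583
  N ⇒ keep positive
  Longitude: 38.4′ = 0.640000°; total 52.640000
  hemisphere W, so the sign is −
Point 3:
  Lat: 89 + 3.9044/60 = 89.065073
  N → positive
  λ: 33 + 24.908/60 = 33.415133
  W ⇒ negate

1. -83.23157, -1.17317
2. 89.02358, -52.64000
3. 89.06507, -33.41513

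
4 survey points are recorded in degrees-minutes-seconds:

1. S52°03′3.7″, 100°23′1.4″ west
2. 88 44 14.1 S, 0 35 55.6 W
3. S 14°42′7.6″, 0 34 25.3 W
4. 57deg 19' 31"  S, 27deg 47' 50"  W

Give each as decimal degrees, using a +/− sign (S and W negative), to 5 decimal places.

1. -52.05103, -100.38372
2. -88.73725, -0.59878
3. -14.70211, -0.57369
4. -57.32528, -27.79722

Point 1:
  φ: 52° + 3/60 + 3.7/3600 = 52 + 0.050000 + 0.001028 = 52.051028
  S ⇒ negate
  Longitude: 100° + 23/60 + 1.4/3600 = 100 + 0.383333 + 0.000389 = 100.383722
  hemisphere W, so the sign is −
Point 2:
  φ: 44′ + 14.1″ = 44.23500′; 88 + 44.23500/60 = 88.737250
  hemisphere S, so the sign is −
  λ: 0 + 35/60 + 55.6/3600 = 0.598778
  hemisphere W, so the sign is −
Point 3:
  Latitude: 14 + 42/60 + 7.6/3600 = 14.702111
  S ⇒ negate
  λ: 34′ + 25.3″ = 34.42167′; 0 + 34.42167/60 = 0.573694
  W → negative
Point 4:
  Latitude: 57 + 19/60 + 31/3600 = 57.325278
  hemisphere S, so the sign is −
  Lon: 47′ + 50″ = 47.83333′; 27 + 47.83333/60 = 27.797222
  W → negative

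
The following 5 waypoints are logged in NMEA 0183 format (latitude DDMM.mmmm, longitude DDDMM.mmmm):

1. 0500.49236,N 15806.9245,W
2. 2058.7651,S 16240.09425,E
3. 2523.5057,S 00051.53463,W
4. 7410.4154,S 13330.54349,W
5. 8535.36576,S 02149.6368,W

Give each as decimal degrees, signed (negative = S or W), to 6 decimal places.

Point 1:
  φ: degrees = first 2 digits = 5, minutes = 0.49236; 5 + 0.49236/60 = 5.0082060
  N ⇒ keep positive
  λ: degrees = first 3 digits = 158, minutes = 6.9245; 158 + 6.9245/60 = 158.1154083
  W ⇒ negate
Point 2:
  φ: degrees = first 2 digits = 20, minutes = 58.7651; 20 + 58.7651/60 = 20.9794183
  S → negative
  Lon: split at 3 digits → 162° and 40.09425′; 162 + 40.09425/60 = 162.6682375
  E ⇒ keep positive
Point 3:
  Latitude: degrees = first 2 digits = 25, minutes = 23.5057; 25 + 23.5057/60 = 25.3917617
  S ⇒ negate
  Longitude: degrees = first 3 digits = 0, minutes = 51.53463; 0 + 51.53463/60 = 0.8589105
  hemisphere W, so the sign is −
Point 4:
  φ: split at 2 digits → 74° and 10.4154′; 74 + 10.4154/60 = 74.1735900
  S ⇒ negate
  λ: degrees = first 3 digits = 133, minutes = 30.54349; 133 + 30.54349/60 = 133.5090582
  W → negative
Point 5:
  Lat: split at 2 digits → 85° and 35.36576′; 85 + 35.36576/60 = 85.5894293
  S ⇒ negate
  Longitude: split at 3 digits → 021° and 49.6368′; 21 + 49.6368/60 = 21.8272800
  W ⇒ negate

1. 5.008206, -158.115408
2. -20.979418, 162.668238
3. -25.391762, -0.858911
4. -74.173590, -133.509058
5. -85.589429, -21.827280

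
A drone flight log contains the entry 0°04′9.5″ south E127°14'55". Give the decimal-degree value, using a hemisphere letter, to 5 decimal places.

0.06931° S, 127.24861° E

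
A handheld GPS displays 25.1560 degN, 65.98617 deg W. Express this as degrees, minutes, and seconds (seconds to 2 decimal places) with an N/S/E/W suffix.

25°09′21.60″ N, 65°59′10.21″ W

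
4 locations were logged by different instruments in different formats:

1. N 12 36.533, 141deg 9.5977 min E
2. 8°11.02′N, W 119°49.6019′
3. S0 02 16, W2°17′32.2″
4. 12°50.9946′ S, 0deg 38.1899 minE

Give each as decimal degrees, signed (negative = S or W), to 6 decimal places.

1. 12.608883, 141.159962
2. 8.183667, -119.826698
3. -0.037778, -2.292278
4. -12.849910, 0.636498

Point 1:
  Latitude: 36.533′ = 0.608883°; total 12.6088833
  N ⇒ keep positive
  Lon: 141 + 9.5977/60 = 141.1599617
  E ⇒ keep positive
Point 2:
  Latitude: 8 + 11.02/60 = 8.1836667
  N ⇒ keep positive
  Longitude: 119 + 49.6019/60 = 119.8266983
  W → negative
Point 3:
  Latitude: 2′ + 16″ = 2.26667′; 0 + 2.26667/60 = 0.0377778
  S ⇒ negate
  Lon: 17′ + 32.2″ = 17.53667′; 2 + 17.53667/60 = 2.2922778
  hemisphere W, so the sign is −
Point 4:
  Latitude: 50.9946′ = 0.849910°; total 12.8499100
  hemisphere S, so the sign is −
  Lon: 38.1899′ = 0.636498°; total 0.6364983
  E ⇒ keep positive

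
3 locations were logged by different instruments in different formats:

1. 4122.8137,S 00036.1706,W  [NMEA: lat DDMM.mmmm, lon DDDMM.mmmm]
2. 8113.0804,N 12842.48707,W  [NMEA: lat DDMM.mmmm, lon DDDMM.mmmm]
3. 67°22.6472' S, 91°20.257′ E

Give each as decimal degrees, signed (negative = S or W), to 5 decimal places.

1. -41.38023, -0.60284
2. 81.21801, -128.70812
3. -67.37745, 91.33762

Point 1:
  Latitude: split at 2 digits → 41° and 22.8137′; 41 + 22.8137/60 = 41.380228
  S ⇒ negate
  Lon: split at 3 digits → 000° and 36.1706′; 0 + 36.1706/60 = 0.602843
  W ⇒ negate
Point 2:
  Lat: split at 2 digits → 81° and 13.0804′; 81 + 13.0804/60 = 81.218007
  N ⇒ keep positive
  λ: degrees = first 3 digits = 128, minutes = 42.48707; 128 + 42.48707/60 = 128.708118
  W ⇒ negate
Point 3:
  Latitude: 22.6472′ = 0.377453°; total 67.377453
  S → negative
  λ: 20.257′ = 0.337617°; total 91.337617
  E ⇒ keep positive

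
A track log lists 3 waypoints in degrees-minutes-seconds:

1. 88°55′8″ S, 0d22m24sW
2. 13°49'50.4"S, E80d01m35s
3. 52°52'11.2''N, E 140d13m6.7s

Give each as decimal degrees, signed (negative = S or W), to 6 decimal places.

1. -88.918889, -0.373333
2. -13.830667, 80.026389
3. 52.869778, 140.218528

Point 1:
  φ: 88° + 55/60 + 8/3600 = 88 + 0.916667 + 0.002222 = 88.9188889
  S → negative
  Longitude: 0 + 22/60 + 24/3600 = 0.3733333
  W → negative
Point 2:
  φ: 13 + 49/60 + 50.4/3600 = 13.8306667
  S ⇒ negate
  Longitude: 80° + 1/60 + 35/3600 = 80 + 0.016667 + 0.009722 = 80.0263889
  E → positive
Point 3:
  Lat: 52′ + 11.2″ = 52.18667′; 52 + 52.18667/60 = 52.8697778
  N ⇒ keep positive
  λ: 13′ + 6.7″ = 13.11167′; 140 + 13.11167/60 = 140.2185278
  E ⇒ keep positive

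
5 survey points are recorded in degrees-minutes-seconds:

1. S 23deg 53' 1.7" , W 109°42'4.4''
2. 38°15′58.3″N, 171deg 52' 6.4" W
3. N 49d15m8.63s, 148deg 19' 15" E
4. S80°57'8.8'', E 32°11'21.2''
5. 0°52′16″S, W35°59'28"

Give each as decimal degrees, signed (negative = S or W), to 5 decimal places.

1. -23.88381, -109.70122
2. 38.26619, -171.86844
3. 49.25240, 148.32083
4. -80.95244, 32.18922
5. -0.87111, -35.99111

Point 1:
  Lat: 23 + 53/60 + 1.7/3600 = 23.883806
  hemisphere S, so the sign is −
  λ: 42′ + 4.4″ = 42.07333′; 109 + 42.07333/60 = 109.701222
  W → negative
Point 2:
  Lat: 15′ + 58.3″ = 15.97167′; 38 + 15.97167/60 = 38.266194
  N ⇒ keep positive
  Longitude: 52′ + 6.4″ = 52.10667′; 171 + 52.10667/60 = 171.868444
  W ⇒ negate
Point 3:
  Lat: 49 + 15/60 + 8.63/3600 = 49.252397
  N → positive
  λ: 148 + 19/60 + 15/3600 = 148.320833
  E ⇒ keep positive
Point 4:
  φ: 80° + 57/60 + 8.8/3600 = 80 + 0.950000 + 0.002444 = 80.952444
  S → negative
  λ: 32° + 11/60 + 21.2/3600 = 32 + 0.183333 + 0.005889 = 32.189222
  E ⇒ keep positive
Point 5:
  Latitude: 0 + 52/60 + 16/3600 = 0.871111
  hemisphere S, so the sign is −
  λ: 35 + 59/60 + 28/3600 = 35.991111
  hemisphere W, so the sign is −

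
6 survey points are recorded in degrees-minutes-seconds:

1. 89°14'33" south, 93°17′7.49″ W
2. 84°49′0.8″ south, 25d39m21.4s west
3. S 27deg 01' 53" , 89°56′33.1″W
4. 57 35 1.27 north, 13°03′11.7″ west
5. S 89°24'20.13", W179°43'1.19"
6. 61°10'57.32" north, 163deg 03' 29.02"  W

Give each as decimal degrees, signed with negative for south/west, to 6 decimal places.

1. -89.242500, -93.285414
2. -84.816889, -25.655944
3. -27.031389, -89.942528
4. 57.583686, -13.053250
5. -89.405592, -179.716997
6. 61.182589, -163.058061

Point 1:
  φ: 14′ + 33″ = 14.55000′; 89 + 14.55000/60 = 89.2425000
  S → negative
  Lon: 93° + 17/60 + 7.49/3600 = 93 + 0.283333 + 0.002081 = 93.2854139
  W ⇒ negate
Point 2:
  φ: 84 + 49/60 + 0.8/3600 = 84.8168889
  hemisphere S, so the sign is −
  λ: 25° + 39/60 + 21.4/3600 = 25 + 0.650000 + 0.005944 = 25.6559444
  W → negative
Point 3:
  Latitude: 1′ + 53″ = 1.88333′; 27 + 1.88333/60 = 27.0313889
  S → negative
  Lon: 89° + 56/60 + 33.1/3600 = 89 + 0.933333 + 0.009194 = 89.9425278
  hemisphere W, so the sign is −
Point 4:
  Lat: 57° + 35/60 + 1.27/3600 = 57 + 0.583333 + 0.000353 = 57.5836861
  N ⇒ keep positive
  Longitude: 13° + 3/60 + 11.7/3600 = 13 + 0.050000 + 0.003250 = 13.0532500
  hemisphere W, so the sign is −
Point 5:
  φ: 89° + 24/60 + 20.13/3600 = 89 + 0.400000 + 0.005592 = 89.4055917
  hemisphere S, so the sign is −
  Lon: 179° + 43/60 + 1.19/3600 = 179 + 0.716667 + 0.000331 = 179.7169972
  W ⇒ negate
Point 6:
  Latitude: 61° + 10/60 + 57.32/3600 = 61 + 0.166667 + 0.015922 = 61.1825889
  N → positive
  Longitude: 163° + 3/60 + 29.02/3600 = 163 + 0.050000 + 0.008061 = 163.0580611
  W ⇒ negate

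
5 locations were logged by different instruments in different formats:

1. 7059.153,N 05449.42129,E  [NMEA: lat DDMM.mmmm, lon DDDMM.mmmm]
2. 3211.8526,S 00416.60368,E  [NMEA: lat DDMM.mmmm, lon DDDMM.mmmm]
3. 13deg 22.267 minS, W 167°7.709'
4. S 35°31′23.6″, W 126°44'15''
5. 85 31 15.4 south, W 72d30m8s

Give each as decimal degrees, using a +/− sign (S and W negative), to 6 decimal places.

1. 70.985883, 54.823688
2. -32.197543, 4.276728
3. -13.371117, -167.128483
4. -35.523222, -126.737500
5. -85.520944, -72.502222

Point 1:
  φ: split at 2 digits → 70° and 59.153′; 70 + 59.153/60 = 70.9858833
  N → positive
  Lon: split at 3 digits → 054° and 49.42129′; 54 + 49.42129/60 = 54.8236882
  E ⇒ keep positive
Point 2:
  φ: degrees = first 2 digits = 32, minutes = 11.8526; 32 + 11.8526/60 = 32.1975433
  S → negative
  λ: split at 3 digits → 004° and 16.60368′; 4 + 16.60368/60 = 4.2767280
  E → positive
Point 3:
  φ: 13 + 22.267/60 = 13.3711167
  hemisphere S, so the sign is −
  Longitude: 7.709′ = 0.128483°; total 167.1284833
  W → negative
Point 4:
  φ: 31′ + 23.6″ = 31.39333′; 35 + 31.39333/60 = 35.5232222
  S ⇒ negate
  Longitude: 44′ + 15″ = 44.25000′; 126 + 44.25000/60 = 126.7375000
  W ⇒ negate
Point 5:
  Latitude: 85° + 31/60 + 15.4/3600 = 85 + 0.516667 + 0.004278 = 85.5209444
  hemisphere S, so the sign is −
  λ: 72 + 30/60 + 8/3600 = 72.5022222
  W → negative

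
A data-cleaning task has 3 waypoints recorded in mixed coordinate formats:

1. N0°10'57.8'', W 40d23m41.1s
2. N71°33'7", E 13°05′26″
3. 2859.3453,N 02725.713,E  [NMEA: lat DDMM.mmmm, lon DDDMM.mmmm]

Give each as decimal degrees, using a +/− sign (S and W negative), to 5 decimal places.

Point 1:
  Lat: 0° + 10/60 + 57.8/3600 = 0 + 0.166667 + 0.016056 = 0.182722
  N → positive
  Longitude: 23′ + 41.1″ = 23.68500′; 40 + 23.68500/60 = 40.394750
  W → negative
Point 2:
  Lat: 71° + 33/60 + 7/3600 = 71 + 0.550000 + 0.001944 = 71.551944
  N → positive
  Longitude: 13° + 5/60 + 26/3600 = 13 + 0.083333 + 0.007222 = 13.090556
  E → positive
Point 3:
  φ: split at 2 digits → 28° and 59.3453′; 28 + 59.3453/60 = 28.989088
  N → positive
  Longitude: split at 3 digits → 027° and 25.713′; 27 + 25.713/60 = 27.428550
  E ⇒ keep positive

1. 0.18272, -40.39475
2. 71.55194, 13.09056
3. 28.98909, 27.42855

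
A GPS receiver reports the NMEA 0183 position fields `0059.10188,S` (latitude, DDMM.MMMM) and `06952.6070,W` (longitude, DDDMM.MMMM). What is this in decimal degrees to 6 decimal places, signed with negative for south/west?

Lat: degrees = first 2 digits = 0, minutes = 59.10188; 0 + 59.10188/60 = 0.9850313
S → negative
λ: split at 3 digits → 069° and 52.607′; 69 + 52.607/60 = 69.8767833
W ⇒ negate

-0.985031, -69.876783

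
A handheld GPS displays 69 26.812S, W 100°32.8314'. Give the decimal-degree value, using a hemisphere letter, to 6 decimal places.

Latitude: 26.812′ = 0.446867°; total 69.4468667
λ: 32.8314′ = 0.547190°; total 100.5471900

69.446867° S, 100.547190° W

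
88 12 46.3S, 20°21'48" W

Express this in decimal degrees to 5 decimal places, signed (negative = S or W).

-88.21286, -20.36333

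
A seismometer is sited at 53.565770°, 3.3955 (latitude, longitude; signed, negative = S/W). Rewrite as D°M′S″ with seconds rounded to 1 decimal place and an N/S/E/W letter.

φ: 0.565770 × 60 = 33.94620′ → 33′, remainder × 60 = 56.772″
λ: 0.395500 × 60 = 23.73000′ → 23′, remainder × 60 = 43.800″

53°33′56.8″ N, 3°23′43.8″ E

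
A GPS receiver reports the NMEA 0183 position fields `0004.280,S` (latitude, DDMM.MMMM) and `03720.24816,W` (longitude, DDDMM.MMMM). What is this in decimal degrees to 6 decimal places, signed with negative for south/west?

Lat: degrees = first 2 digits = 0, minutes = 4.28; 0 + 4.28/60 = 0.0713333
S → negative
Lon: split at 3 digits → 037° and 20.24816′; 37 + 20.24816/60 = 37.3374693
hemisphere W, so the sign is −

-0.071333, -37.337469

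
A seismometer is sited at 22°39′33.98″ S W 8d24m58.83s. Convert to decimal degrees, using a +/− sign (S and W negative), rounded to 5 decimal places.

-22.65944, -8.41634

Lat: 22 + 39/60 + 33.98/3600 = 22.659439
S → negative
Lon: 8° + 24/60 + 58.83/3600 = 8 + 0.400000 + 0.016342 = 8.416342
W ⇒ negate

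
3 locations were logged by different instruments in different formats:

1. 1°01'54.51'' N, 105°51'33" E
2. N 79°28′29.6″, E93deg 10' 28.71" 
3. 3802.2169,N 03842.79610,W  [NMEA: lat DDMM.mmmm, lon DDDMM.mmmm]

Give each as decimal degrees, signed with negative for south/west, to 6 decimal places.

Point 1:
  Lat: 1 + 1/60 + 54.51/3600 = 1.0318083
  N → positive
  Lon: 51′ + 33″ = 51.55000′; 105 + 51.55000/60 = 105.8591667
  E → positive
Point 2:
  Lat: 28′ + 29.6″ = 28.49333′; 79 + 28.49333/60 = 79.4748889
  N → positive
  Longitude: 93 + 10/60 + 28.71/3600 = 93.1746417
  E → positive
Point 3:
  φ: degrees = first 2 digits = 38, minutes = 2.2169; 38 + 2.2169/60 = 38.0369483
  N ⇒ keep positive
  Longitude: degrees = first 3 digits = 38, minutes = 42.7961; 38 + 42.7961/60 = 38.7132683
  W → negative

1. 1.031808, 105.859167
2. 79.474889, 93.174642
3. 38.036948, -38.713268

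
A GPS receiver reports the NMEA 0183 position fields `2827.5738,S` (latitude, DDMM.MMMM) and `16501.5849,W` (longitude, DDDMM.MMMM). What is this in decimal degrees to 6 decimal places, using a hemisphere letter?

28.459563° S, 165.026415° W

Lat: split at 2 digits → 28° and 27.5738′; 28 + 27.5738/60 = 28.4595633
Longitude: split at 3 digits → 165° and 1.5849′; 165 + 1.5849/60 = 165.0264150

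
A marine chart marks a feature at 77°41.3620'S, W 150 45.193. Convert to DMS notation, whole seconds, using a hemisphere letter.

77°41′22″ S, 150°45′12″ W

Latitude: fractional minutes 0.36200 × 60 = 21.72″
λ: 45.19300′ → 45′ and 0.19300 × 60 = 11.58″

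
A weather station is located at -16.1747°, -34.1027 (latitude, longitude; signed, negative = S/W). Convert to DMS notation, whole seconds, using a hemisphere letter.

16°10′29″ S, 34°06′10″ W

Latitude is negative → S; |value| = 16.174700
Lat: whole degrees 16; 10.48200′ → 10′ and 28.92″
Longitude is negative → W; |value| = 34.102700
λ: whole degrees 34; 6.16200′ → 6′ and 9.72″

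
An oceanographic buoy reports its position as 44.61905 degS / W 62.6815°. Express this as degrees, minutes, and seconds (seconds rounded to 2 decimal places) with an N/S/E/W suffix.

44°37′8.58″ S, 62°40′53.40″ W

φ: 0.619050° → 37.14300′; 0.14300 × 60 = 8.5800″
Lon: 0.681500 × 60 = 40.89000′ → 40′, remainder × 60 = 53.4000″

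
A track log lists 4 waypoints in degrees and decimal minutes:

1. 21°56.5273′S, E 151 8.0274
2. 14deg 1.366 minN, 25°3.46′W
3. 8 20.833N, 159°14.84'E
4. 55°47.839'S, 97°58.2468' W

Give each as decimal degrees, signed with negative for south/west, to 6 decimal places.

Point 1:
  φ: 56.5273′ = 0.942122°; total 21.9421217
  hemisphere S, so the sign is −
  Lon: 8.0274′ = 0.133790°; total 151.1337900
  E ⇒ keep positive
Point 2:
  φ: 14 + 1.366/60 = 14.0227667
  N ⇒ keep positive
  Longitude: 3.46′ = 0.057667°; total 25.0576667
  W → negative
Point 3:
  Latitude: 8 + 20.833/60 = 8.3472167
  N → positive
  Longitude: 14.84′ = 0.247333°; total 159.2473333
  E ⇒ keep positive
Point 4:
  Latitude: 55 + 47.839/60 = 55.7973167
  hemisphere S, so the sign is −
  λ: 97 + 58.2468/60 = 97.9707800
  hemisphere W, so the sign is −

1. -21.942122, 151.133790
2. 14.022767, -25.057667
3. 8.347217, 159.247333
4. -55.797317, -97.970780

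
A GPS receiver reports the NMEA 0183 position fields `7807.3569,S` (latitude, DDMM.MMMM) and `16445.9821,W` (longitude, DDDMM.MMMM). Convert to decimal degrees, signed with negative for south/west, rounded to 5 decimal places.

Lat: degrees = first 2 digits = 78, minutes = 7.3569; 78 + 7.3569/60 = 78.122615
S ⇒ negate
λ: degrees = first 3 digits = 164, minutes = 45.9821; 164 + 45.9821/60 = 164.766368
hemisphere W, so the sign is −

-78.12262, -164.76637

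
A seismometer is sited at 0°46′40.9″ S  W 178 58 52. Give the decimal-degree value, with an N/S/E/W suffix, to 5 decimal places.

Latitude: 0 + 46/60 + 40.9/3600 = 0.778028
Lon: 58′ + 52″ = 58.86667′; 178 + 58.86667/60 = 178.981111

0.77803° S, 178.98111° W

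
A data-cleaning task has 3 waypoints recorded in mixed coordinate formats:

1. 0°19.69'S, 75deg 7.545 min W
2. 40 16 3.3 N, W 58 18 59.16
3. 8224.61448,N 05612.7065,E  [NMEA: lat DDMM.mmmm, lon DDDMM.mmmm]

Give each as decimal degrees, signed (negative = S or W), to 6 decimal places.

1. -0.328167, -75.125750
2. 40.267583, -58.316433
3. 82.410241, 56.211775

Point 1:
  φ: 0 + 19.69/60 = 0.3281667
  hemisphere S, so the sign is −
  Lon: 7.545′ = 0.125750°; total 75.1257500
  W ⇒ negate
Point 2:
  φ: 40° + 16/60 + 3.3/3600 = 40 + 0.266667 + 0.000917 = 40.2675833
  N ⇒ keep positive
  λ: 58° + 18/60 + 59.16/3600 = 58 + 0.300000 + 0.016433 = 58.3164333
  W → negative
Point 3:
  Latitude: degrees = first 2 digits = 82, minutes = 24.61448; 82 + 24.61448/60 = 82.4102413
  N → positive
  Lon: split at 3 digits → 056° and 12.7065′; 56 + 12.7065/60 = 56.2117750
  E → positive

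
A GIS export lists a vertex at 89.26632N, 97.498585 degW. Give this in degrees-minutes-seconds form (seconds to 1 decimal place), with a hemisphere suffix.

89°15′58.8″ N, 97°29′54.9″ W

Lat: 0.266320° → 15.97920′; 0.97920 × 60 = 58.752″
Longitude: 0.498585 × 60 = 29.91510′ → 29′, remainder × 60 = 54.906″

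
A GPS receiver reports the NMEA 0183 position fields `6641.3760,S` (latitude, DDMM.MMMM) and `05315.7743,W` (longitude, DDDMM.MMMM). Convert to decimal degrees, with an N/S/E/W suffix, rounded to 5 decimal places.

66.68960° S, 53.26291° W

φ: degrees = first 2 digits = 66, minutes = 41.376; 66 + 41.376/60 = 66.689600
λ: split at 3 digits → 053° and 15.7743′; 53 + 15.7743/60 = 53.262905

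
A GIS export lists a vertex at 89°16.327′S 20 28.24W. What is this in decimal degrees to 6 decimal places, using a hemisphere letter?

89.272117° S, 20.470667° W

φ: 16.327′ = 0.272117°; total 89.2721167
Longitude: 28.24′ = 0.470667°; total 20.4706667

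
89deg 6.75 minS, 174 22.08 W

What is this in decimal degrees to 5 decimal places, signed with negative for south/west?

Lat: 89 + 6.75/60 = 89.112500
hemisphere S, so the sign is −
λ: 22.08′ = 0.368000°; total 174.368000
W → negative

-89.11250, -174.36800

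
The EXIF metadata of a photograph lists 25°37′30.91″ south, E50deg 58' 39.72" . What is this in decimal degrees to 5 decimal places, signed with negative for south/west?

-25.62525, 50.97770

Lat: 25° + 37/60 + 30.91/3600 = 25 + 0.616667 + 0.008586 = 25.625253
S ⇒ negate
Longitude: 50° + 58/60 + 39.72/3600 = 50 + 0.966667 + 0.011033 = 50.977700
E ⇒ keep positive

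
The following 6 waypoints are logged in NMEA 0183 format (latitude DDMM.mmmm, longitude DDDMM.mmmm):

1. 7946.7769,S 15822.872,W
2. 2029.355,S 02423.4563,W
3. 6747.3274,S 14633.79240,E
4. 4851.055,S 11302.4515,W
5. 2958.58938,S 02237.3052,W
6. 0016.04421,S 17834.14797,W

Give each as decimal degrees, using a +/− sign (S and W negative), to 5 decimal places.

1. -79.77962, -158.38120
2. -20.48925, -24.39094
3. -67.78879, 146.56321
4. -48.85092, -113.04086
5. -29.97649, -22.62175
6. -0.26740, -178.56913

Point 1:
  Latitude: degrees = first 2 digits = 79, minutes = 46.7769; 79 + 46.7769/60 = 79.779615
  hemisphere S, so the sign is −
  Longitude: degrees = first 3 digits = 158, minutes = 22.872; 158 + 22.872/60 = 158.381200
  W ⇒ negate
Point 2:
  Latitude: split at 2 digits → 20° and 29.355′; 20 + 29.355/60 = 20.489250
  S → negative
  Longitude: degrees = first 3 digits = 24, minutes = 23.4563; 24 + 23.4563/60 = 24.390938
  W ⇒ negate
Point 3:
  Lat: degrees = first 2 digits = 67, minutes = 47.3274; 67 + 47.3274/60 = 67.788790
  S → negative
  λ: split at 3 digits → 146° and 33.7924′; 146 + 33.7924/60 = 146.563207
  E → positive
Point 4:
  Lat: degrees = first 2 digits = 48, minutes = 51.055; 48 + 51.055/60 = 48.850917
  S ⇒ negate
  Lon: split at 3 digits → 113° and 2.4515′; 113 + 2.4515/60 = 113.040858
  W ⇒ negate
Point 5:
  Lat: split at 2 digits → 29° and 58.58938′; 29 + 58.58938/60 = 29.976490
  hemisphere S, so the sign is −
  Longitude: degrees = first 3 digits = 22, minutes = 37.3052; 22 + 37.3052/60 = 22.621753
  W → negative
Point 6:
  Lat: split at 2 digits → 00° and 16.04421′; 0 + 16.04421/60 = 0.267404
  S ⇒ negate
  Longitude: degrees = first 3 digits = 178, minutes = 34.14797; 178 + 34.14797/60 = 178.569133
  W → negative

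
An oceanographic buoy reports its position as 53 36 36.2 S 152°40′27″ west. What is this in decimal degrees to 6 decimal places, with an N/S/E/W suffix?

Lat: 36′ + 36.2″ = 36.60333′; 53 + 36.60333/60 = 53.6100556
Lon: 152° + 40/60 + 27/3600 = 152 + 0.666667 + 0.007500 = 152.6741667

53.610056° S, 152.674167° W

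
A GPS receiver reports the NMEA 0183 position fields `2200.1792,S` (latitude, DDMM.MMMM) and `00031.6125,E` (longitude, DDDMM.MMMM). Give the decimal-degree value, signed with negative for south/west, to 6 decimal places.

φ: degrees = first 2 digits = 22, minutes = 0.1792; 22 + 0.1792/60 = 22.0029867
hemisphere S, so the sign is −
λ: degrees = first 3 digits = 0, minutes = 31.6125; 0 + 31.6125/60 = 0.5268750
E ⇒ keep positive

-22.002987, 0.526875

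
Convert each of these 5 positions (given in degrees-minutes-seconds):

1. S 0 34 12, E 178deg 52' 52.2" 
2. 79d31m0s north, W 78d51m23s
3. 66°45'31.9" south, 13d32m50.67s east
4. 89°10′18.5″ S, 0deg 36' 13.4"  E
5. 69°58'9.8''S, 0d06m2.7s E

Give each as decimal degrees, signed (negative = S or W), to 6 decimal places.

Point 1:
  Latitude: 34′ + 12″ = 34.20000′; 0 + 34.20000/60 = 0.5700000
  S ⇒ negate
  Longitude: 52′ + 52.2″ = 52.87000′; 178 + 52.87000/60 = 178.8811667
  E ⇒ keep positive
Point 2:
  Latitude: 79 + 31/60 + 0/3600 = 79.5166667
  N → positive
  Lon: 51′ + 23″ = 51.38333′; 78 + 51.38333/60 = 78.8563889
  W → negative
Point 3:
  φ: 66 + 45/60 + 31.9/3600 = 66.7588611
  S → negative
  λ: 13 + 32/60 + 50.67/3600 = 13.5474083
  E → positive
Point 4:
  φ: 10′ + 18.5″ = 10.30833′; 89 + 10.30833/60 = 89.1718056
  hemisphere S, so the sign is −
  Longitude: 0 + 36/60 + 13.4/3600 = 0.6037222
  E → positive
Point 5:
  Latitude: 58′ + 9.8″ = 58.16333′; 69 + 58.16333/60 = 69.9693889
  S ⇒ negate
  Longitude: 0° + 6/60 + 2.7/3600 = 0 + 0.100000 + 0.000750 = 0.1007500
  E → positive

1. -0.570000, 178.881167
2. 79.516667, -78.856389
3. -66.758861, 13.547408
4. -89.171806, 0.603722
5. -69.969389, 0.100750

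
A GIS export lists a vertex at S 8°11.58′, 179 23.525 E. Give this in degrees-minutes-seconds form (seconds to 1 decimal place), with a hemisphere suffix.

8°11′34.8″ S, 179°23′31.5″ E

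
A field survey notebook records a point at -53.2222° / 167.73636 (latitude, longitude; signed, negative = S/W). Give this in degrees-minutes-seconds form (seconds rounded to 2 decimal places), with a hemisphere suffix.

Latitude is negative → S; |value| = 53.222200
Lat: whole degrees 53; 13.33200′ → 13′ and 19.9200″
Longitude: 0.736360° → 44.18160′; 0.18160 × 60 = 10.8960″

53°13′19.92″ S, 167°44′10.90″ E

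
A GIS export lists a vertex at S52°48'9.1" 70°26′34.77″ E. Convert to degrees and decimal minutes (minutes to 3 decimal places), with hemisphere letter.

φ: seconds/60 = 0.15167; minutes = 48 + 0.15167 = 48.15167
Longitude: seconds/60 = 0.57950; minutes = 26 + 0.57950 = 26.57950

52° 48.152′ S, 70° 26.580′ E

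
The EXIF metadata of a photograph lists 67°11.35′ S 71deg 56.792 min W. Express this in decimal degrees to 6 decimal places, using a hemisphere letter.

Lat: 11.35′ = 0.189167°; total 67.1891667
λ: 56.792′ = 0.946533°; total 71.9465333

67.189167° S, 71.946533° W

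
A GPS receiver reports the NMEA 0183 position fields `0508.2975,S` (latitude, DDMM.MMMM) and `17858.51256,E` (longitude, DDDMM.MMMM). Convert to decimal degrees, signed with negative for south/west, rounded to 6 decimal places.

Lat: split at 2 digits → 05° and 8.2975′; 5 + 8.2975/60 = 5.1382917
S → negative
Longitude: split at 3 digits → 178° and 58.51256′; 178 + 58.51256/60 = 178.9752093
E ⇒ keep positive

-5.138292, 178.975209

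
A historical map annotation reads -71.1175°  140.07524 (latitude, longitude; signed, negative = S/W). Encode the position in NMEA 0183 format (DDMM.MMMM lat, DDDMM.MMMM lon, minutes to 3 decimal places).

7107.050,S / 14004.514,E

Latitude is negative → S; |value| = 71.117500
φ: minutes = (71.117500 − 71) × 60 = 7.05000
Lon: minutes = (140.075240 − 140) × 60 = 4.51440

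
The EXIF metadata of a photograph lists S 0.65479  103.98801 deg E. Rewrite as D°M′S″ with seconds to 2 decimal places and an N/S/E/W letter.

0°39′17.24″ S, 103°59′16.84″ E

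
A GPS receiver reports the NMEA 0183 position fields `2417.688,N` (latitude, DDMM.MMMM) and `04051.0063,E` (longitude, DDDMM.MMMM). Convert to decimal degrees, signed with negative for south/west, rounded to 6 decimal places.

24.294800, 40.850105

φ: degrees = first 2 digits = 24, minutes = 17.688; 24 + 17.688/60 = 24.2948000
N ⇒ keep positive
Longitude: split at 3 digits → 040° and 51.0063′; 40 + 51.0063/60 = 40.8501050
E ⇒ keep positive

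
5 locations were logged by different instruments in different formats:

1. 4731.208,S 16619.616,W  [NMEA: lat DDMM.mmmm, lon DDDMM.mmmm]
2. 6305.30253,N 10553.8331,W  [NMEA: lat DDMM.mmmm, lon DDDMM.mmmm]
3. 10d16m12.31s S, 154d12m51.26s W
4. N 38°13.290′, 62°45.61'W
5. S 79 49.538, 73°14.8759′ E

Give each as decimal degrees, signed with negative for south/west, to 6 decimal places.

Point 1:
  φ: degrees = first 2 digits = 47, minutes = 31.208; 47 + 31.208/60 = 47.5201333
  S ⇒ negate
  λ: split at 3 digits → 166° and 19.616′; 166 + 19.616/60 = 166.3269333
  hemisphere W, so the sign is −
Point 2:
  Lat: split at 2 digits → 63° and 5.30253′; 63 + 5.30253/60 = 63.0883755
  N ⇒ keep positive
  Lon: split at 3 digits → 105° and 53.8331′; 105 + 53.8331/60 = 105.8972183
  hemisphere W, so the sign is −
Point 3:
  φ: 16′ + 12.31″ = 16.20517′; 10 + 16.20517/60 = 10.2700861
  S ⇒ negate
  Lon: 154° + 12/60 + 51.26/3600 = 154 + 0.200000 + 0.014239 = 154.2142389
  W ⇒ negate
Point 4:
  Lat: 38 + 13.29/60 = 38.2215000
  N ⇒ keep positive
  Longitude: 62 + 45.61/60 = 62.7601667
  hemisphere W, so the sign is −
Point 5:
  Lat: 49.538′ = 0.825633°; total 79.8256333
  S ⇒ negate
  Lon: 14.8759′ = 0.247932°; total 73.2479317
  E → positive

1. -47.520133, -166.326933
2. 63.088376, -105.897218
3. -10.270086, -154.214239
4. 38.221500, -62.760167
5. -79.825633, 73.247932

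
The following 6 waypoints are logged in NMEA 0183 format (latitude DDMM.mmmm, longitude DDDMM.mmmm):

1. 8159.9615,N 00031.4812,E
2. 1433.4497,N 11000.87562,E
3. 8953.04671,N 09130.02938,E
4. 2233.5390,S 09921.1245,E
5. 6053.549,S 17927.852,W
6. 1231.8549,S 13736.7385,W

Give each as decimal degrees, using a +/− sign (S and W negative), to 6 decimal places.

1. 81.999358, 0.524687
2. 14.557495, 110.014594
3. 89.884112, 91.500490
4. -22.558983, 99.352075
5. -60.892483, -179.464200
6. -12.530915, -137.612308

Point 1:
  Latitude: degrees = first 2 digits = 81, minutes = 59.9615; 81 + 59.9615/60 = 81.9993583
  N ⇒ keep positive
  λ: degrees = first 3 digits = 0, minutes = 31.4812; 0 + 31.4812/60 = 0.5246867
  E → positive
Point 2:
  Lat: split at 2 digits → 14° and 33.4497′; 14 + 33.4497/60 = 14.5574950
  N ⇒ keep positive
  Lon: split at 3 digits → 110° and 0.87562′; 110 + 0.87562/60 = 110.0145937
  E → positive
Point 3:
  Lat: degrees = first 2 digits = 89, minutes = 53.04671; 89 + 53.04671/60 = 89.8841118
  N → positive
  Longitude: degrees = first 3 digits = 91, minutes = 30.02938; 91 + 30.02938/60 = 91.5004897
  E ⇒ keep positive
Point 4:
  Lat: split at 2 digits → 22° and 33.539′; 22 + 33.539/60 = 22.5589833
  hemisphere S, so the sign is −
  Longitude: degrees = first 3 digits = 99, minutes = 21.1245; 99 + 21.1245/60 = 99.3520750
  E → positive
Point 5:
  Lat: split at 2 digits → 60° and 53.549′; 60 + 53.549/60 = 60.8924833
  hemisphere S, so the sign is −
  λ: split at 3 digits → 179° and 27.852′; 179 + 27.852/60 = 179.4642000
  hemisphere W, so the sign is −
Point 6:
  Lat: degrees = first 2 digits = 12, minutes = 31.8549; 12 + 31.8549/60 = 12.5309150
  S ⇒ negate
  Lon: split at 3 digits → 137° and 36.7385′; 137 + 36.7385/60 = 137.6123083
  W → negative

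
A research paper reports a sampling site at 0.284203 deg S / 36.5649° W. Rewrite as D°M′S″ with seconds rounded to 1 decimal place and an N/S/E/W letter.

0°17′3.1″ S, 36°33′53.6″ W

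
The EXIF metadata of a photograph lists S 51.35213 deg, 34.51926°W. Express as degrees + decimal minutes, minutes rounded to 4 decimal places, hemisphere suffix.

51° 21.1278′ S, 34° 31.1556′ W

Latitude: minutes = (51.352130 − 51) × 60 = 21.127800
Lon: minutes = (34.519260 − 34) × 60 = 31.155600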